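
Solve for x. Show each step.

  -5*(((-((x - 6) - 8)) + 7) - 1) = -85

Step 1. [-5*(((-((x - 6) - 8)) + 7) - 1) = -85] LHS = -5·(…); ÷-5 both sides ⇒ div: ((-((x - 6) - 8)) + 7) - 1 = 17.
Step 2. [((-((x - 6) - 8)) + 7) - 1 = 17] peel the -1: add 1 from each side. So sub: (-((x - 6) - 8)) + 7 = 18.
Step 3. [(-((x - 6) - 8)) + 7 = 18] the outer +7 inverts by subtracting 7, so sub: -((x - 6) - 8) = 11.
Step 4. [-((x - 6) - 8) = 11] leading − — multiply by −1 ⇒ neg: (x - 6) - 8 = -11.
Step 5. [(x - 6) - 8 = -11] the outer -8 inverts by adding 8. So sub: x - 6 = -3.
Step 6. [x - 6 = -3] peel the -6: add 6 from each side. So sub: x = 3.

Answer: x ∈ {3}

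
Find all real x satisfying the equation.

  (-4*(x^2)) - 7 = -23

Step 1. [(-4*(x^2)) - 7 = -23] peel the -7: add 7 from each side. So sub: -4*(x^2) = -16.
Step 2. [-4*(x^2) = -16] -4 out front; divide by -4. So div: x^2 = 4.
Step 3. [x^2 = 4] √ both sides: 4 ≥ 0 gives two branches, so sqrt: x = 2 or -2.

Answer: x ∈ {-2, 2}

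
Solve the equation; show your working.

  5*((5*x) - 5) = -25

Step 1. [5*((5*x) - 5) = -25] 5·(inner) — divide through by 5 ⇒ div: (5*x) - 5 = -5.
Step 2. [(5*x) - 5 = -5] 5 divides every term; factor it out ⇒ factor: x - 1 = -1.
Step 3. [x - 1 = -1] the outer -1 inverts by adding 1 ⇒ sub: x = 0.

Answer: x ∈ {0}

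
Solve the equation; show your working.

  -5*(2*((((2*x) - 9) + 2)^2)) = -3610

Step 1. [-5*(2*((((2*x) - 9) + 2)^2)) = -3610] divide by the outer -5. So div: 2*((((2*x) - 9) + 2)^2) = 722.
Step 2. [2*((((2*x) - 9) + 2)^2) = 722] leading coefficient 2: divide by 2, so div: (((2*x) - 9) + 2)^2 = 361.
Step 3. [(((2*x) - 9) + 2)^2 = 361] √ both sides: 361 ≥ 0 gives two branches. So sqrt: ((2*x) - 9) + 2 = 19 or -19.
Step 4. [((2*x) - 9) + 2 = 19 or -19] peel the +2: subtract 2 from each side ⇒ sub: (2*x) - 9 = 17 or -21.
Step 5. [(2*x) - 9 = 17 or -21] add 9: x sits inside (… - 9) ⇒ sub: 2*x = 26 or -12.
Step 6. [2*x = 26 or -12] LHS = 2·(…); ÷2 both sides. So div: x = 13 or -6.

Answer: x ∈ {-6, 13}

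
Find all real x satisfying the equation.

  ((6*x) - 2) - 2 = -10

Step 1. [((6*x) - 2) - 2 = -10] peel the -2: add 2 from each side. So sub: (6*x) - 2 = -8.
Step 2. [(6*x) - 2 = -8] 2 comes off first (add 2), so sub: 6*x = -6.
Step 3. [6*x = -6] 6 out front; divide by 6 ⇒ div: x = -1.

Answer: x ∈ {-1}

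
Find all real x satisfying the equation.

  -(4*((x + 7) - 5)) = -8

Step 1. [-(4*((x + 7) - 5)) = -8] leading − — multiply by −1, so neg: 4*((x + 7) - 5) = 8.
Step 2. [4*((x + 7) - 5) = 8] 4·(inner) — divide through by 4 ⇒ div: (x + 7) - 5 = 2.
Step 3. [(x + 7) - 5 = 2] peel the -5: add 5 from each side, so sub: x + 7 = 7.
Step 4. [x + 7 = 7] the outer +7 inverts by subtracting 7. So sub: x = 0.

Answer: x ∈ {0}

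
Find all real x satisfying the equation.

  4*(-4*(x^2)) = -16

Step 1. [4*(-4*(x^2)) = -16] 4·(inner) — divide through by 4, so div: -4*(x^2) = -4.
Step 2. [-4*(x^2) = -4] LHS = -4·(…); ÷-4 both sides, so div: x^2 = 1.
Step 3. [x^2 = 1] √ both sides: 1 ≥ 0 gives two branches. So sqrt: x = 1 or -1.

Answer: x ∈ {-1, 1}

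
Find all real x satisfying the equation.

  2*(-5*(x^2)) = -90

Step 1. [2*(-5*(x^2)) = -90] 2·(inner) — divide through by 2. So div: -5*(x^2) = -45.
Step 2. [-5*(x^2) = -45] leading coefficient -5: divide by -5, so div: x^2 = 9.
Step 3. [x^2 = 9] LHS squared, RHS 9 ≥ 0: apply √ (±). So sqrt: x = 3 or -3.

Answer: x ∈ {-3, 3}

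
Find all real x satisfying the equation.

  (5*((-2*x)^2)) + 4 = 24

Step 1. [(5*((-2*x)^2)) + 4 = 24] 4 comes off first (subtract 4), so sub: 5*((-2*x)^2) = 20.
Step 2. [5*((-2*x)^2) = 20] 5·(inner) — divide through by 5 ⇒ div: (-2*x)^2 = 4.
Step 3. [(-2*x)^2 = 4] √ both sides: 4 ≥ 0 gives two branches ⇒ sqrt: -2*x = 2 or -2.
Step 4. [-2*x = 2 or -2] LHS = -2·(…); ÷-2 both sides. So div: x = -1 or 1.

Answer: x ∈ {-1, 1}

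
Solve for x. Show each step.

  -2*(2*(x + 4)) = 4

Step 1. [-2*(2*(x + 4)) = 4] LHS = -2·(…); ÷-2 both sides, so div: 2*(x + 4) = -2.
Step 2. [2*(x + 4) = -2] 2·(inner) — divide through by 2, so div: x + 4 = -1.
Step 3. [x + 4 = -1] subtract 4: x sits inside (… + 4), so sub: x = -5.

Answer: x ∈ {-5}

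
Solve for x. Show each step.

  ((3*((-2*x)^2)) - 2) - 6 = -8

Step 1. [((3*((-2*x)^2)) - 2) - 6 = -8] -6 is outermost — add 6 both sides, so sub: (3*((-2*x)^2)) - 2 = -2.
Step 2. [(3*((-2*x)^2)) - 2 = -2] 2 comes off first (add 2), so sub: 3*((-2*x)^2) = 0.
Step 3. [3*((-2*x)^2) = 0] leading coefficient 3: divide by 3. So div: (-2*x)^2 = 0.
Step 4. [(-2*x)^2 = 0] √ both sides: 0 ≥ 0 gives two branches, so sqrt: -2*x = 0.
Step 5. [-2*x = 0] -2 out front; divide by -2, so div: x = 0.

Answer: x ∈ {0}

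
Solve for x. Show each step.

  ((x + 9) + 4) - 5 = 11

Step 1. [((x + 9) + 4) - 5 = 11] the outer -5 inverts by adding 5, so sub: (x + 9) + 4 = 16.
Step 2. [(x + 9) + 4 = 16] subtract 4: x sits inside (… + 4), so sub: x + 9 = 12.
Step 3. [x + 9 = 12] the outer +9 inverts by subtracting 9. So sub: x = 3.

Answer: x ∈ {3}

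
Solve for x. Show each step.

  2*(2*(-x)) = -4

Step 1. [2*(2*(-x)) = -4] LHS = 2·(…); ÷2 both sides. So div: 2*(-x) = -2.
Step 2. [2*(-x) = -2] LHS = 2·(…); ÷2 both sides. So div: -x = -1.
Step 3. [-x = -1] flip signs both sides ⇒ neg: x = 1.

Answer: x ∈ {1}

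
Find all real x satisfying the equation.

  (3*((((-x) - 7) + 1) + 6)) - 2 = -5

Step 1. [(3*((((-x) - 7) + 1) + 6)) - 2 = -5] the outer -2 inverts by adding 2. So sub: 3*((((-x) - 7) + 1) + 6) = -3.
Step 2. [3*((((-x) - 7) + 1) + 6) = -3] divide by the outer 3 ⇒ div: (((-x) - 7) + 1) + 6 = -1.
Step 3. [(((-x) - 7) + 1) + 6 = -1] +6 is outermost — subtract 6 both sides, so sub: ((-x) - 7) + 1 = -7.
Step 4. [((-x) - 7) + 1 = -7] +1 is outermost — subtract 1 both sides. So sub: (-x) - 7 = -8.
Step 5. [(-x) - 7 = -8] 7 comes off first (add 7) ⇒ sub: -x = -1.
Step 6. [-x = -1] flip signs both sides, so neg: x = 1.

Answer: x ∈ {1}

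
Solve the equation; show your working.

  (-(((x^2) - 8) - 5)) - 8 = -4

Step 1. [(-(((x^2) - 8) - 5)) - 8 = -4] peel the -8: add 8 from each side. So sub: -(((x^2) - 8) - 5) = 4.
Step 2. [-(((x^2) - 8) - 5) = 4] flip signs both sides. So neg: ((x^2) - 8) - 5 = -4.
Step 3. [((x^2) - 8) - 5 = -4] peel the -5: add 5 from each side. So sub: (x^2) - 8 = 1.
Step 4. [(x^2) - 8 = 1] the outer -8 inverts by adding 8 ⇒ sub: x^2 = 9.
Step 5. [x^2 = 9] LHS squared, RHS 9 ≥ 0: apply √ (±). So sqrt: x = 3 or -3.

Answer: x ∈ {-3, 3}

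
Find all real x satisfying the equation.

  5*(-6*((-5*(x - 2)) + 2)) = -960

Step 1. [5*(-6*((-5*(x - 2)) + 2)) = -960] LHS = 5·(…); ÷5 both sides ⇒ div: -6*((-5*(x - 2)) + 2) = -192.
Step 2. [-6*((-5*(x - 2)) + 2) = -192] leading coefficient -6: divide by -6 ⇒ div: (-5*(x - 2)) + 2 = 32.
Step 3. [(-5*(x - 2)) + 2 = 32] the outer +2 inverts by subtracting 2, so sub: -5*(x - 2) = 30.
Step 4. [-5*(x - 2) = 30] -5 out front; divide by -5 ⇒ div: x - 2 = -6.
Step 5. [x - 2 = -6] add 2: x sits inside (… - 2) ⇒ sub: x = -4.

Answer: x ∈ {-4}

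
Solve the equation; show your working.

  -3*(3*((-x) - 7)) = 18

Step 1. [-3*(3*((-x) - 7)) = 18] -3 out front; divide by -3 ⇒ div: 3*((-x) - 7) = -6.
Step 2. [3*((-x) - 7) = -6] LHS = 3·(…); ÷3 both sides. So div: (-x) - 7 = -2.
Step 3. [(-x) - 7 = -2] the outer -7 inverts by adding 7. So sub: -x = 5.
Step 4. [-x = 5] LHS negated; negate both sides, so neg: x = -5.

Answer: x ∈ {-5}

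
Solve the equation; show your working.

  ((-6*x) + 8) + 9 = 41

Step 1. [((-6*x) + 8) + 9 = 41] the outer +9 inverts by subtracting 9, so sub: (-6*x) + 8 = 32.
Step 2. [(-6*x) + 8 = 32] subtract 8: x sits inside (… + 8) ⇒ sub: -6*x = 24.
Step 3. [-6*x = 24] -6 out front; divide by -6. So div: x = -4.

Answer: x ∈ {-4}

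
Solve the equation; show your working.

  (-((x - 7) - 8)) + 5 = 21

Step 1. [(-((x - 7) - 8)) + 5 = 21] peel the +5: subtract 5 from each side, so sub: -((x - 7) - 8) = 16.
Step 2. [-((x - 7) - 8) = 16] leading − — multiply by −1, so neg: (x - 7) - 8 = -16.
Step 3. [(x - 7) - 8 = -16] the outer -8 inverts by adding 8. So sub: x - 7 = -8.
Step 4. [x - 7 = -8] the outer -7 inverts by adding 7 ⇒ sub: x = -1.

Answer: x ∈ {-1}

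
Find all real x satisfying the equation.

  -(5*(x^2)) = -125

Step 1. [-(5*(x^2)) = -125] leading − — multiply by −1. So neg: 5*(x^2) = 125.
Step 2. [5*(x^2) = 125] 5·(inner) — divide through by 5. So div: x^2 = 25.
Step 3. [x^2 = 25] √ both sides: 25 ≥ 0 gives two branches ⇒ sqrt: x = 5 or -5.

Answer: x ∈ {-5, 5}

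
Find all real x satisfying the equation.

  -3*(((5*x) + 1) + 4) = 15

Step 1. [-3*(((5*x) + 1) + 4) = 15] leading coefficient -3: divide by -3. So div: ((5*x) + 1) + 4 = -5.
Step 2. [((5*x) + 1) + 4 = -5] subtract 4: x sits inside (… + 4) ⇒ sub: (5*x) + 1 = -9.
Step 3. [(5*x) + 1 = -9] +1 is outermost — subtract 1 both sides ⇒ sub: 5*x = -10.
Step 4. [5*x = -10] 5·(inner) — divide through by 5, so div: x = -2.

Answer: x ∈ {-2}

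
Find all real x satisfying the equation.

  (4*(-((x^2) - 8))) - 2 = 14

Step 1. [(4*(-((x^2) - 8))) - 2 = 14] 2 comes off first (add 2), so sub: 4*(-((x^2) - 8)) = 16.
Step 2. [4*(-((x^2) - 8)) = 16] LHS = 4·(…); ÷4 both sides. So div: -((x^2) - 8) = 4.
Step 3. [-((x^2) - 8) = 4] leading − — multiply by −1 ⇒ neg: (x^2) - 8 = -4.
Step 4. [(x^2) - 8 = -4] add 8: x sits inside (… - 8), so sub: x^2 = 4.
Step 5. [x^2 = 4] √ both sides: 4 ≥ 0 gives two branches ⇒ sqrt: x = 2 or -2.

Answer: x ∈ {-2, 2}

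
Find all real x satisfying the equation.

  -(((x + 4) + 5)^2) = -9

Step 1. [-(((x + 4) + 5)^2) = -9] LHS negated; negate both sides ⇒ neg: ((x + 4) + 5)^2 = 9.
Step 2. [((x + 4) + 5)^2 = 9] LHS squared, RHS 9 ≥ 0: apply √ (±) ⇒ sqrt: (x + 4) + 5 = 3 or -3.
Step 3. [(x + 4) + 5 = 3 or -3] the outer +5 inverts by subtracting 5. So sub: x + 4 = -2 or -8.
Step 4. [x + 4 = -2 or -8] peel the +4: subtract 4 from each side, so sub: x = -6 or -12.

Answer: x ∈ {-12, -6}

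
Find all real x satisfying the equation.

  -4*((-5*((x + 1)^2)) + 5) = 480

Step 1. [-4*((-5*((x + 1)^2)) + 5) = 480] -4·(inner) — divide through by -4. So div: (-5*((x + 1)^2)) + 5 = -120.
Step 2. [(-5*((x + 1)^2)) + 5 = -120] -5 | LHS and -5 | -120: pull -5 out ⇒ factor: ((x + 1)^2) - 1 = 24.
Step 3. [((x + 1)^2) - 1 = 24] add 1: x sits inside (… - 1), so sub: (x + 1)^2 = 25.
Step 4. [(x + 1)^2 = 25] LHS squared, RHS 25 ≥ 0: apply √ (±), so sqrt: x + 1 = 5 or -5.
Step 5. [x + 1 = 5 or -5] +1 is outermost — subtract 1 both sides, so sub: x = 4 or -6.

Answer: x ∈ {-6, 4}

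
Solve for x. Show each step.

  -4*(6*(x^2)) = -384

Step 1. [-4*(6*(x^2)) = -384] leading coefficient -4: divide by -4. So div: 6*(x^2) = 96.
Step 2. [6*(x^2) = 96] 6 out front; divide by 6, so div: x^2 = 16.
Step 3. [x^2 = 16] √ both sides: 16 ≥ 0 gives two branches, so sqrt: x = 4 or -4.

Answer: x ∈ {-4, 4}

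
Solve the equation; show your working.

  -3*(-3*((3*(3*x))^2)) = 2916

Step 1. [-3*(-3*((3*(3*x))^2)) = 2916] divide by the outer -3 ⇒ div: -3*((3*(3*x))^2) = -972.
Step 2. [-3*((3*(3*x))^2) = -972] -3·(inner) — divide through by -3, so div: (3*(3*x))^2 = 324.
Step 3. [(3*(3*x))^2 = 324] LHS squared, RHS 324 ≥ 0: apply √ (±), so sqrt: 3*(3*x) = 18 or -18.
Step 4. [3*(3*x) = 18 or -18] 3 out front; divide by 3 ⇒ div: 3*x = 6 or -6.
Step 5. [3*x = 6 or -6] 3 out front; divide by 3. So div: x = 2 or -2.

Answer: x ∈ {-2, 2}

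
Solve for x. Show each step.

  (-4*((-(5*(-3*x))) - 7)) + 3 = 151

Step 1. [(-4*((-(5*(-3*x))) - 7)) + 3 = 151] subtract 3: x sits inside (… + 3). So sub: -4*((-(5*(-3*x))) - 7) = 148.
Step 2. [-4*((-(5*(-3*x))) - 7) = 148] LHS = -4·(…); ÷-4 both sides. So div: (-(5*(-3*x))) - 7 = -37.
Step 3. [(-(5*(-3*x))) - 7 = -37] the outer -7 inverts by adding 7. So sub: -(5*(-3*x)) = -30.
Step 4. [-(5*(-3*x)) = -30] flip signs both sides, so neg: 5*(-3*x) = 30.
Step 5. [5*(-3*x) = 30] leading coefficient 5: divide by 5 ⇒ div: -3*x = 6.
Step 6. [-3*x = 6] divide by the outer -3. So div: x = -2.

Answer: x ∈ {-2}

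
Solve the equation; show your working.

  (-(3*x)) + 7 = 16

Step 1. [(-(3*x)) + 7 = 16] 7 comes off first (subtract 7), so sub: -(3*x) = 9.
Step 2. [-(3*x) = 9] flip signs both sides ⇒ neg: 3*x = -9.
Step 3. [3*x = -9] divide by the outer 3. So div: x = -3.

Answer: x ∈ {-3}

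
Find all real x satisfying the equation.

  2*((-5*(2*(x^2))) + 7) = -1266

Step 1. [2*((-5*(2*(x^2))) + 7) = -1266] 2·(inner) — divide through by 2. So div: (-5*(2*(x^2))) + 7 = -633.
Step 2. [(-5*(2*(x^2))) + 7 = -633] 7 comes off first (subtract 7), so sub: -5*(2*(x^2)) = -640.
Step 3. [-5*(2*(x^2)) = -640] -5·(inner) — divide through by -5. So div: 2*(x^2) = 128.
Step 4. [2*(x^2) = 128] leading coefficient 2: divide by 2, so div: x^2 = 64.
Step 5. [x^2 = 64] 64 ≥ 0, LHS is (·)² — take ±√ ⇒ sqrt: x = 8 or -8.

Answer: x ∈ {-8, 8}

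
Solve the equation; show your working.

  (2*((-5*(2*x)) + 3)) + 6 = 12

Step 1. [(2*((-5*(2*x)) + 3)) + 6 = 12] subtract 6: x sits inside (… + 6). So sub: 2*((-5*(2*x)) + 3) = 6.
Step 2. [2*((-5*(2*x)) + 3) = 6] 2 out front; divide by 2 ⇒ div: (-5*(2*x)) + 3 = 3.
Step 3. [(-5*(2*x)) + 3 = 3] the outer +3 inverts by subtracting 3, so sub: -5*(2*x) = 0.
Step 4. [-5*(2*x) = 0] leading coefficient -5: divide by -5 ⇒ div: 2*x = 0.
Step 5. [2*x = 0] LHS = 2·(…); ÷2 both sides ⇒ div: x = 0.

Answer: x ∈ {0}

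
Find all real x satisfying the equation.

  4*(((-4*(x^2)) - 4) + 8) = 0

Step 1. [4*(((-4*(x^2)) - 4) + 8) = 0] leading coefficient 4: divide by 4 ⇒ div: ((-4*(x^2)) - 4) + 8 = 0.
Step 2. [((-4*(x^2)) - 4) + 8 = 0] peel the +8: subtract 8 from each side, so sub: (-4*(x^2)) - 4 = -8.
Step 3. [(-4*(x^2)) - 4 = -8] common factor -4 (LHS and -8) — divide through. So factor: (x^2) + 1 = 2.
Step 4. [(x^2) + 1 = 2] +1 is outermost — subtract 1 both sides, so sub: x^2 = 1.
Step 5. [x^2 = 1] √ both sides: 1 ≥ 0 gives two branches ⇒ sqrt: x = 1 or -1.

Answer: x ∈ {-1, 1}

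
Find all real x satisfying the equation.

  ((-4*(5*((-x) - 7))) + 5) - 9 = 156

Step 1. [((-4*(5*((-x) - 7))) + 5) - 9 = 156] the outer -9 inverts by adding 9. So sub: (-4*(5*((-x) - 7))) + 5 = 165.
Step 2. [(-4*(5*((-x) - 7))) + 5 = 165] the outer +5 inverts by subtracting 5, so sub: -4*(5*((-x) - 7)) = 160.
Step 3. [-4*(5*((-x) - 7)) = 160] -4·(inner) — divide through by -4. So div: 5*((-x) - 7) = -40.
Step 4. [5*((-x) - 7) = -40] divide by the outer 5 ⇒ div: (-x) - 7 = -8.
Step 5. [(-x) - 7 = -8] 7 comes off first (add 7). So sub: -x = -1.
Step 6. [-x = -1] flip signs both sides. So neg: x = 1.

Answer: x ∈ {1}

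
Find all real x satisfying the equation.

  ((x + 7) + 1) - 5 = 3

Step 1. [((x + 7) + 1) - 5 = 3] the outer -5 inverts by adding 5 ⇒ sub: (x + 7) + 1 = 8.
Step 2. [(x + 7) + 1 = 8] 1 comes off first (subtract 1). So sub: x + 7 = 7.
Step 3. [x + 7 = 7] the outer +7 inverts by subtracting 7, so sub: x = 0.

Answer: x ∈ {0}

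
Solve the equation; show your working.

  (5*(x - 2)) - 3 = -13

Step 1. [(5*(x - 2)) - 3 = -13] the outer -3 inverts by adding 3. So sub: 5*(x - 2) = -10.
Step 2. [5*(x - 2) = -10] LHS = 5·(…); ÷5 both sides. So div: x - 2 = -2.
Step 3. [x - 2 = -2] peel the -2: add 2 from each side, so sub: x = 0.

Answer: x ∈ {0}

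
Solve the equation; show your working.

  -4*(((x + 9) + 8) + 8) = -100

Step 1. [-4*(((x + 9) + 8) + 8) = -100] -4·(inner) — divide through by -4. So div: ((x + 9) + 8) + 8 = 25.
Step 2. [((x + 9) + 8) + 8 = 25] the outer +8 inverts by subtracting 8 ⇒ sub: (x + 9) + 8 = 17.
Step 3. [(x + 9) + 8 = 17] peel the +8: subtract 8 from each side ⇒ sub: x + 9 = 9.
Step 4. [x + 9 = 9] 9 comes off first (subtract 9) ⇒ sub: x = 0.

Answer: x ∈ {0}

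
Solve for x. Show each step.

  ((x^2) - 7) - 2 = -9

Step 1. [((x^2) - 7) - 2 = -9] 2 comes off first (add 2). So sub: (x^2) - 7 = -7.
Step 2. [(x^2) - 7 = -7] 7 comes off first (add 7) ⇒ sub: x^2 = 0.
Step 3. [x^2 = 0] LHS squared, RHS 0 ≥ 0: apply √ (±), so sqrt: x = 0.

Answer: x ∈ {0}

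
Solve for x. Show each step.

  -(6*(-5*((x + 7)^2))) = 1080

Step 1. [-(6*(-5*((x + 7)^2))) = 1080] LHS negated; negate both sides, so neg: 6*(-5*((x + 7)^2)) = -1080.
Step 2. [6*(-5*((x + 7)^2)) = -1080] LHS = 6·(…); ÷6 both sides, so div: -5*((x + 7)^2) = -180.
Step 3. [-5*((x + 7)^2) = -180] divide by the outer -5, so div: (x + 7)^2 = 36.
Step 4. [(x + 7)^2 = 36] 36 ≥ 0, LHS is (·)² — take ±√ ⇒ sqrt: x + 7 = 6 or -6.
Step 5. [x + 7 = 6 or -6] 7 comes off first (subtract 7), so sub: x = -1 or -13.

Answer: x ∈ {-13, -1}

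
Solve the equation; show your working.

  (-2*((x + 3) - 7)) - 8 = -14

Step 1. [(-2*((x + 3) - 7)) - 8 = -14] the outer -8 inverts by adding 8. So sub: -2*((x + 3) - 7) = -6.
Step 2. [-2*((x + 3) - 7) = -6] leading coefficient -2: divide by -2 ⇒ div: (x + 3) - 7 = 3.
Step 3. [(x + 3) - 7 = 3] peel the -7: add 7 from each side, so sub: x + 3 = 10.
Step 4. [x + 3 = 10] the outer +3 inverts by subtracting 3 ⇒ sub: x = 7.

Answer: x ∈ {7}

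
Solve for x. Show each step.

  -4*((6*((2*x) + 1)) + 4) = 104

Step 1. [-4*((6*((2*x) + 1)) + 4) = 104] divide by the outer -4, so div: (6*((2*x) + 1)) + 4 = -26.
Step 2. [(6*((2*x) + 1)) + 4 = -26] 4 comes off first (subtract 4), so sub: 6*((2*x) + 1) = -30.
Step 3. [6*((2*x) + 1) = -30] leading coefficient 6: divide by 6 ⇒ div: (2*x) + 1 = -5.
Step 4. [(2*x) + 1 = -5] 1 comes off first (subtract 1), so sub: 2*x = -6.
Step 5. [2*x = -6] LHS = 2·(…); ÷2 both sides. So div: x = -3.

Answer: x ∈ {-3}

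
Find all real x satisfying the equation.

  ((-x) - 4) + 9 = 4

Step 1. [((-x) - 4) + 9 = 4] 9 comes off first (subtract 9). So sub: (-x) - 4 = -5.
Step 2. [(-x) - 4 = -5] -4 is outermost — add 4 both sides ⇒ sub: -x = -1.
Step 3. [-x = -1] flip signs both sides, so neg: x = 1.

Answer: x ∈ {1}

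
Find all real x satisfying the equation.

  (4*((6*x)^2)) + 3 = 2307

Step 1. [(4*((6*x)^2)) + 3 = 2307] subtract 3: x sits inside (… + 3) ⇒ sub: 4*((6*x)^2) = 2304.
Step 2. [4*((6*x)^2) = 2304] 4·(inner) — divide through by 4. So div: (6*x)^2 = 576.
Step 3. [(6*x)^2 = 576] √ both sides: 576 ≥ 0 gives two branches ⇒ sqrt: 6*x = 24 or -24.
Step 4. [6*x = 24 or -24] leading coefficient 6: divide by 6, so div: x = 4 or -4.

Answer: x ∈ {-4, 4}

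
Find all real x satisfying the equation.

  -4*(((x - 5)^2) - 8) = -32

Step 1. [-4*(((x - 5)^2) - 8) = -32] divide by the outer -4, so div: ((x - 5)^2) - 8 = 8.
Step 2. [((x - 5)^2) - 8 = 8] peel the -8: add 8 from each side. So sub: (x - 5)^2 = 16.
Step 3. [(x - 5)^2 = 16] √ both sides: 16 ≥ 0 gives two branches ⇒ sqrt: x - 5 = 4 or -4.
Step 4. [x - 5 = 4 or -4] -5 is outermost — add 5 both sides. So sub: x = 9 or 1.

Answer: x ∈ {1, 9}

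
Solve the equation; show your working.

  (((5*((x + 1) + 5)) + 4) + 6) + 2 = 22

Step 1. [(((5*((x + 1) + 5)) + 4) + 6) + 2 = 22] peel the +2: subtract 2 from each side ⇒ sub: ((5*((x + 1) + 5)) + 4) + 6 = 20.
Step 2. [((5*((x + 1) + 5)) + 4) + 6 = 20] the outer +6 inverts by subtracting 6. So sub: (5*((x + 1) + 5)) + 4 = 14.
Step 3. [(5*((x + 1) + 5)) + 4 = 14] peel the +4: subtract 4 from each side, so sub: 5*((x + 1) + 5) = 10.
Step 4. [5*((x + 1) + 5) = 10] 5·(inner) — divide through by 5, so div: (x + 1) + 5 = 2.
Step 5. [(x + 1) + 5 = 2] the outer +5 inverts by subtracting 5. So sub: x + 1 = -3.
Step 6. [x + 1 = -3] peel the +1: subtract 1 from each side, so sub: x = -4.

Answer: x ∈ {-4}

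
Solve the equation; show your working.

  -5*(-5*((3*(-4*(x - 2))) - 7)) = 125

Step 1. [-5*(-5*((3*(-4*(x - 2))) - 7)) = 125] -5 out front; divide by -5, so div: -5*((3*(-4*(x - 2))) - 7) = -25.
Step 2. [-5*((3*(-4*(x - 2))) - 7) = -25] divide by the outer -5. So div: (3*(-4*(x - 2))) - 7 = 5.
Step 3. [(3*(-4*(x - 2))) - 7 = 5] -7 is outermost — add 7 both sides ⇒ sub: 3*(-4*(x - 2)) = 12.
Step 4. [3*(-4*(x - 2)) = 12] LHS = 3·(…); ÷3 both sides. So div: -4*(x - 2) = 4.
Step 5. [-4*(x - 2) = 4] -4·(inner) — divide through by -4. So div: x - 2 = -1.
Step 6. [x - 2 = -1] the outer -2 inverts by adding 2, so sub: x = 1.

Answer: x ∈ {1}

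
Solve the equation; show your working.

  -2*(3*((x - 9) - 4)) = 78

Step 1. [-2*(3*((x - 9) - 4)) = 78] leading coefficient -2: divide by -2. So div: 3*((x - 9) - 4) = -39.
Step 2. [3*((x - 9) - 4) = -39] 3 out front; divide by 3 ⇒ div: (x - 9) - 4 = -13.
Step 3. [(x - 9) - 4 = -13] -4 is outermost — add 4 both sides. So sub: x - 9 = -9.
Step 4. [x - 9 = -9] the outer -9 inverts by adding 9, so sub: x = 0.

Answer: x ∈ {0}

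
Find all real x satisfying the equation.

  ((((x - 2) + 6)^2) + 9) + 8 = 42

Step 1. [((((x - 2) + 6)^2) + 9) + 8 = 42] 8 comes off first (subtract 8). So sub: (((x - 2) + 6)^2) + 9 = 34.
Step 2. [(((x - 2) + 6)^2) + 9 = 34] 9 comes off first (subtract 9) ⇒ sub: ((x - 2) + 6)^2 = 25.
Step 3. [((x - 2) + 6)^2 = 25] √ both sides: 25 ≥ 0 gives two branches ⇒ sqrt: (x - 2) + 6 = 5 or -5.
Step 4. [(x - 2) + 6 = 5 or -5] peel the +6: subtract 6 from each side. So sub: x - 2 = -1 or -11.
Step 5. [x - 2 = -1 or -11] the outer -2 inverts by adding 2 ⇒ sub: x = 1 or -9.

Answer: x ∈ {-9, 1}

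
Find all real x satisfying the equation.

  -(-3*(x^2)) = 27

Step 1. [-(-3*(x^2)) = 27] flip signs both sides ⇒ neg: -3*(x^2) = -27.
Step 2. [-3*(x^2) = -27] -3·(inner) — divide through by -3. So div: x^2 = 9.
Step 3. [x^2 = 9] LHS squared, RHS 9 ≥ 0: apply √ (±), so sqrt: x = 3 or -3.

Answer: x ∈ {-3, 3}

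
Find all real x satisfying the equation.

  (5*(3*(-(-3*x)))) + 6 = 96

Step 1. [(5*(3*(-(-3*x)))) + 6 = 96] 6 comes off first (subtract 6), so sub: 5*(3*(-(-3*x))) = 90.
Step 2. [5*(3*(-(-3*x))) = 90] LHS = 5·(…); ÷5 both sides, so div: 3*(-(-3*x)) = 18.
Step 3. [3*(-(-3*x)) = 18] LHS = 3·(…); ÷3 both sides ⇒ div: -(-3*x) = 6.
Step 4. [-(-3*x) = 6] LHS negated; negate both sides, so neg: -3*x = -6.
Step 5. [-3*x = -6] -3·(inner) — divide through by -3, so div: x = 2.

Answer: x ∈ {2}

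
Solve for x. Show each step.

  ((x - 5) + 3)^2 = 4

Step 1. [((x - 5) + 3)^2 = 4] √ both sides: 4 ≥ 0 gives two branches. So sqrt: (x - 5) + 3 = 2 or -2.
Step 2. [(x - 5) + 3 = 2 or -2] the outer +3 inverts by subtracting 3, so sub: x - 5 = -1 or -5.
Step 3. [x - 5 = -1 or -5] add 5: x sits inside (… - 5). So sub: x = 4 or 0.

Answer: x ∈ {0, 4}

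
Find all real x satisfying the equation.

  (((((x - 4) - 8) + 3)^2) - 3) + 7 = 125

Step 1. [(((((x - 4) - 8) + 3)^2) - 3) + 7 = 125] subtract 7: x sits inside (… + 7) ⇒ sub: ((((x - 4) - 8) + 3)^2) - 3 = 118.
Step 2. [((((x - 4) - 8) + 3)^2) - 3 = 118] 3 comes off first (add 3) ⇒ sub: (((x - 4) - 8) + 3)^2 = 121.
Step 3. [(((x - 4) - 8) + 3)^2 = 121] √ both sides: 121 ≥ 0 gives two branches ⇒ sqrt: ((x - 4) - 8) + 3 = 11 or -11.
Step 4. [((x - 4) - 8) + 3 = 11 or -11] the outer +3 inverts by subtracting 3. So sub: (x - 4) - 8 = 8 or -14.
Step 5. [(x - 4) - 8 = 8 or -14] the outer -8 inverts by adding 8. So sub: x - 4 = 16 or -6.
Step 6. [x - 4 = 16 or -6] peel the -4: add 4 from each side. So sub: x = 20 or -2.

Answer: x ∈ {-2, 20}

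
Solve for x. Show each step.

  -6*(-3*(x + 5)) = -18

Step 1. [-6*(-3*(x + 5)) = -18] -6·(inner) — divide through by -6, so div: -3*(x + 5) = 3.
Step 2. [-3*(x + 5) = 3] LHS = -3·(…); ÷-3 both sides, so div: x + 5 = -1.
Step 3. [x + 5 = -1] +5 is outermost — subtract 5 both sides. So sub: x = -6.

Answer: x ∈ {-6}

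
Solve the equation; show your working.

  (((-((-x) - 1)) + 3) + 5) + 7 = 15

Step 1. [(((-((-x) - 1)) + 3) + 5) + 7 = 15] +7 is outermost — subtract 7 both sides ⇒ sub: ((-((-x) - 1)) + 3) + 5 = 8.
Step 2. [((-((-x) - 1)) + 3) + 5 = 8] peel the +5: subtract 5 from each side. So sub: (-((-x) - 1)) + 3 = 3.
Step 3. [(-((-x) - 1)) + 3 = 3] subtract 3: x sits inside (… + 3). So sub: -((-x) - 1) = 0.
Step 4. [-((-x) - 1) = 0] LHS negated; negate both sides. So neg: (-x) - 1 = 0.
Step 5. [(-x) - 1 = 0] 1 comes off first (add 1), so sub: -x = 1.
Step 6. [-x = 1] flip signs both sides. So neg: x = -1.

Answer: x ∈ {-1}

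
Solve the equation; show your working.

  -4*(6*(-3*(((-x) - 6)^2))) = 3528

Step 1. [-4*(6*(-3*(((-x) - 6)^2))) = 3528] LHS = -4·(…); ÷-4 both sides ⇒ div: 6*(-3*(((-x) - 6)^2)) = -882.
Step 2. [6*(-3*(((-x) - 6)^2)) = -882] divide by the outer 6 ⇒ div: -3*(((-x) - 6)^2) = -147.
Step 3. [-3*(((-x) - 6)^2) = -147] divide by the outer -3 ⇒ div: ((-x) - 6)^2 = 49.
Step 4. [((-x) - 6)^2 = 49] LHS squared, RHS 49 ≥ 0: apply √ (±), so sqrt: (-x) - 6 = 7 or -7.
Step 5. [(-x) - 6 = 7 or -7] -6 is outermost — add 6 both sides. So sub: -x = 13 or -1.
Step 6. [-x = 13 or -1] flip signs both sides, so neg: x = -13 or 1.

Answer: x ∈ {-13, 1}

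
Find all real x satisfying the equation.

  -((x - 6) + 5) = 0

Step 1. [-((x - 6) + 5) = 0] leading − — multiply by −1. So neg: (x - 6) + 5 = 0.
Step 2. [(x - 6) + 5 = 0] subtract 5: x sits inside (… + 5), so sub: x - 6 = -5.
Step 3. [x - 6 = -5] peel the -6: add 6 from each side. So sub: x = 1.

Answer: x ∈ {1}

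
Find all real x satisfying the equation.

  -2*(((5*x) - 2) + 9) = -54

Step 1. [-2*(((5*x) - 2) + 9) = -54] -2·(inner) — divide through by -2, so div: ((5*x) - 2) + 9 = 27.
Step 2. [((5*x) - 2) + 9 = 27] the outer +9 inverts by subtracting 9, so sub: (5*x) - 2 = 18.
Step 3. [(5*x) - 2 = 18] add 2: x sits inside (… - 2), so sub: 5*x = 20.
Step 4. [5*x = 20] LHS = 5·(…); ÷5 both sides. So div: x = 4.

Answer: x ∈ {4}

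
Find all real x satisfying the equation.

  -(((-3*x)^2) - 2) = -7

Step 1. [-(((-3*x)^2) - 2) = -7] flip signs both sides. So neg: ((-3*x)^2) - 2 = 7.
Step 2. [((-3*x)^2) - 2 = 7] peel the -2: add 2 from each side, so sub: (-3*x)^2 = 9.
Step 3. [(-3*x)^2 = 9] 9 ≥ 0, LHS is (·)² — take ±√, so sqrt: -3*x = 3 or -3.
Step 4. [-3*x = 3 or -3] -3·(inner) — divide through by -3. So div: x = -1 or 1.

Answer: x ∈ {-1, 1}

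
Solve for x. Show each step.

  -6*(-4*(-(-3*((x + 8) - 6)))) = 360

Step 1. [-6*(-4*(-(-3*((x + 8) - 6)))) = 360] LHS = -6·(…); ÷-6 both sides, so div: -4*(-(-3*((x + 8) - 6))) = -60.
Step 2. [-4*(-(-3*((x + 8) - 6))) = -60] divide by the outer -4, so div: -(-3*((x + 8) - 6)) = 15.
Step 3. [-(-3*((x + 8) - 6)) = 15] flip signs both sides ⇒ neg: -3*((x + 8) - 6) = -15.
Step 4. [-3*((x + 8) - 6) = -15] -3·(inner) — divide through by -3, so div: (x + 8) - 6 = 5.
Step 5. [(x + 8) - 6 = 5] the outer -6 inverts by adding 6. So sub: x + 8 = 11.
Step 6. [x + 8 = 11] the outer +8 inverts by subtracting 8 ⇒ sub: x = 3.

Answer: x ∈ {3}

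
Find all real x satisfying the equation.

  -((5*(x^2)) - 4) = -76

Step 1. [-((5*(x^2)) - 4) = -76] flip signs both sides. So neg: (5*(x^2)) - 4 = 76.
Step 2. [(5*(x^2)) - 4 = 76] -4 is outermost — add 4 both sides. So sub: 5*(x^2) = 80.
Step 3. [5*(x^2) = 80] leading coefficient 5: divide by 5, so div: x^2 = 16.
Step 4. [x^2 = 16] √ both sides: 16 ≥ 0 gives two branches, so sqrt: x = 4 or -4.

Answer: x ∈ {-4, 4}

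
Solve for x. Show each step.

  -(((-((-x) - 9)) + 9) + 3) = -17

Step 1. [-(((-((-x) - 9)) + 9) + 3) = -17] flip signs both sides ⇒ neg: ((-((-x) - 9)) + 9) + 3 = 17.
Step 2. [((-((-x) - 9)) + 9) + 3 = 17] +3 is outermost — subtract 3 both sides. So sub: (-((-x) - 9)) + 9 = 14.
Step 3. [(-((-x) - 9)) + 9 = 14] the outer +9 inverts by subtracting 9. So sub: -((-x) - 9) = 5.
Step 4. [-((-x) - 9) = 5] leading − — multiply by −1 ⇒ neg: (-x) - 9 = -5.
Step 5. [(-x) - 9 = -5] add 9: x sits inside (… - 9). So sub: -x = 4.
Step 6. [-x = 4] leading − — multiply by −1 ⇒ neg: x = -4.

Answer: x ∈ {-4}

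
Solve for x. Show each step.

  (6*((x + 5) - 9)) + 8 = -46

Step 1. [(6*((x + 5) - 9)) + 8 = -46] subtract 8: x sits inside (… + 8) ⇒ sub: 6*((x + 5) - 9) = -54.
Step 2. [6*((x + 5) - 9) = -54] 6 out front; divide by 6. So div: (x + 5) - 9 = -9.
Step 3. [(x + 5) - 9 = -9] 9 comes off first (add 9). So sub: x + 5 = 0.
Step 4. [x + 5 = 0] peel the +5: subtract 5 from each side, so sub: x = -5.

Answer: x ∈ {-5}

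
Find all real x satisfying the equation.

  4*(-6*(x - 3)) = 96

Step 1. [4*(-6*(x - 3)) = 96] 4 out front; divide by 4, so div: -6*(x - 3) = 24.
Step 2. [-6*(x - 3) = 24] leading coefficient -6: divide by -6 ⇒ div: x - 3 = -4.
Step 3. [x - 3 = -4] peel the -3: add 3 from each side, so sub: x = -1.

Answer: x ∈ {-1}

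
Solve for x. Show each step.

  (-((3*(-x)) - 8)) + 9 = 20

Step 1. [(-((3*(-x)) - 8)) + 9 = 20] +9 is outermost — subtract 9 both sides, so sub: -((3*(-x)) - 8) = 11.
Step 2. [-((3*(-x)) - 8) = 11] leading − — multiply by −1 ⇒ neg: (3*(-x)) - 8 = -11.
Step 3. [(3*(-x)) - 8 = -11] add 8: x sits inside (… - 8) ⇒ sub: 3*(-x) = -3.
Step 4. [3*(-x) = -3] leading coefficient 3: divide by 3. So div: -x = -1.
Step 5. [-x = -1] flip signs both sides ⇒ neg: x = 1.

Answer: x ∈ {1}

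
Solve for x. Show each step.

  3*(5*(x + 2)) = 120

Step 1. [3*(5*(x + 2)) = 120] divide by the outer 3. So div: 5*(x + 2) = 40.
Step 2. [5*(x + 2) = 40] leading coefficient 5: divide by 5, so div: x + 2 = 8.
Step 3. [x + 2 = 8] +2 is outermost — subtract 2 both sides. So sub: x = 6.

Answer: x ∈ {6}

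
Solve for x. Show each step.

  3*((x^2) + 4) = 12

Step 1. [3*((x^2) + 4) = 12] 3 out front; divide by 3, so div: (x^2) + 4 = 4.
Step 2. [(x^2) + 4 = 4] peel the +4: subtract 4 from each side ⇒ sub: x^2 = 0.
Step 3. [x^2 = 0] LHS squared, RHS 0 ≥ 0: apply √ (±) ⇒ sqrt: x = 0.

Answer: x ∈ {0}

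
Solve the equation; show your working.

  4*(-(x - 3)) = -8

Step 1. [4*(-(x - 3)) = -8] divide by the outer 4, so div: -(x - 3) = -2.
Step 2. [-(x - 3) = -2] leading − — multiply by −1, so neg: x - 3 = 2.
Step 3. [x - 3 = 2] add 3: x sits inside (… - 3) ⇒ sub: x = 5.

Answer: x ∈ {5}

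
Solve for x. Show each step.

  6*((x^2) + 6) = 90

Step 1. [6*((x^2) + 6) = 90] 6 out front; divide by 6 ⇒ div: (x^2) + 6 = 15.
Step 2. [(x^2) + 6 = 15] +6 is outermost — subtract 6 both sides ⇒ sub: x^2 = 9.
Step 3. [x^2 = 9] LHS squared, RHS 9 ≥ 0: apply √ (±). So sqrt: x = 3 or -3.

Answer: x ∈ {-3, 3}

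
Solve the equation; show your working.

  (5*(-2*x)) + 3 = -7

Step 1. [(5*(-2*x)) + 3 = -7] +3 is outermost — subtract 3 both sides ⇒ sub: 5*(-2*x) = -10.
Step 2. [5*(-2*x) = -10] 5·(inner) — divide through by 5, so div: -2*x = -2.
Step 3. [-2*x = -2] divide by the outer -2, so div: x = 1.

Answer: x ∈ {1}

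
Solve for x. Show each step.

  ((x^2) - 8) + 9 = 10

Step 1. [((x^2) - 8) + 9 = 10] 9 comes off first (subtract 9), so sub: (x^2) - 8 = 1.
Step 2. [(x^2) - 8 = 1] the outer -8 inverts by adding 8. So sub: x^2 = 9.
Step 3. [x^2 = 9] LHS squared, RHS 9 ≥ 0: apply √ (±). So sqrt: x = 3 or -3.

Answer: x ∈ {-3, 3}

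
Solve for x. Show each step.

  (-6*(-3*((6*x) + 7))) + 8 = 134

Step 1. [(-6*(-3*((6*x) + 7))) + 8 = 134] peel the +8: subtract 8 from each side. So sub: -6*(-3*((6*x) + 7)) = 126.
Step 2. [-6*(-3*((6*x) + 7)) = 126] LHS = -6·(…); ÷-6 both sides, so div: -3*((6*x) + 7) = -21.
Step 3. [-3*((6*x) + 7) = -21] LHS = -3·(…); ÷-3 both sides, so div: (6*x) + 7 = 7.
Step 4. [(6*x) + 7 = 7] +7 is outermost — subtract 7 both sides. So sub: 6*x = 0.
Step 5. [6*x = 0] divide by the outer 6. So div: x = 0.

Answer: x ∈ {0}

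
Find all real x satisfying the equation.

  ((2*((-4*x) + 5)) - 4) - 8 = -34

Step 1. [((2*((-4*x) + 5)) - 4) - 8 = -34] the outer -8 inverts by adding 8. So sub: (2*((-4*x) + 5)) - 4 = -26.
Step 2. [(2*((-4*x) + 5)) - 4 = -26] 2 | LHS and 2 | -26: pull 2 out ⇒ factor: ((-4*x) + 5) - 2 = -13.
Step 3. [((-4*x) + 5) - 2 = -13] add 2: x sits inside (… - 2), so sub: (-4*x) + 5 = -11.
Step 4. [(-4*x) + 5 = -11] peel the +5: subtract 5 from each side. So sub: -4*x = -16.
Step 5. [-4*x = -16] -4·(inner) — divide through by -4. So div: x = 4.

Answer: x ∈ {4}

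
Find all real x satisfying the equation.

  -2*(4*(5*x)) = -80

Step 1. [-2*(4*(5*x)) = -80] -2 out front; divide by -2, so div: 4*(5*x) = 40.
Step 2. [4*(5*x) = 40] leading coefficient 4: divide by 4 ⇒ div: 5*x = 10.
Step 3. [5*x = 10] 5·(inner) — divide through by 5, so div: x = 2.

Answer: x ∈ {2}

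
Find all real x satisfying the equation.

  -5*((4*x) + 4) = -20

Step 1. [-5*((4*x) + 4) = -20] -5 out front; divide by -5, so div: (4*x) + 4 = 4.
Step 2. [(4*x) + 4 = 4] peel the +4: subtract 4 from each side ⇒ sub: 4*x = 0.
Step 3. [4*x = 0] 4 out front; divide by 4 ⇒ div: x = 0.

Answer: x ∈ {0}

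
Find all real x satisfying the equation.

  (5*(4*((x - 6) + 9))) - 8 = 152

Step 1. [(5*(4*((x - 6) + 9))) - 8 = 152] the outer -8 inverts by adding 8. So sub: 5*(4*((x - 6) + 9)) = 160.
Step 2. [5*(4*((x - 6) + 9)) = 160] divide by the outer 5, so div: 4*((x - 6) + 9) = 32.
Step 3. [4*((x - 6) + 9) = 32] 4·(inner) — divide through by 4 ⇒ div: (x - 6) + 9 = 8.
Step 4. [(x - 6) + 9 = 8] 9 comes off first (subtract 9), so sub: x - 6 = -1.
Step 5. [x - 6 = -1] -6 is outermost — add 6 both sides. So sub: x = 5.

Answer: x ∈ {5}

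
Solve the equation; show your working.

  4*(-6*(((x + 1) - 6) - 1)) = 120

Step 1. [4*(-6*(((x + 1) - 6) - 1)) = 120] 4·(inner) — divide through by 4 ⇒ div: -6*(((x + 1) - 6) - 1) = 30.
Step 2. [-6*(((x + 1) - 6) - 1) = 30] LHS = -6·(…); ÷-6 both sides. So div: ((x + 1) - 6) - 1 = -5.
Step 3. [((x + 1) - 6) - 1 = -5] peel the -1: add 1 from each side. So sub: (x + 1) - 6 = -4.
Step 4. [(x + 1) - 6 = -4] 6 comes off first (add 6) ⇒ sub: x + 1 = 2.
Step 5. [x + 1 = 2] subtract 1: x sits inside (… + 1). So sub: x = 1.

Answer: x ∈ {1}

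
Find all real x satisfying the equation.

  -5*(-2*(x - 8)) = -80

Step 1. [-5*(-2*(x - 8)) = -80] leading coefficient -5: divide by -5. So div: -2*(x - 8) = 16.
Step 2. [-2*(x - 8) = 16] -2 out front; divide by -2, so div: x - 8 = -8.
Step 3. [x - 8 = -8] peel the -8: add 8 from each side ⇒ sub: x = 0.

Answer: x ∈ {0}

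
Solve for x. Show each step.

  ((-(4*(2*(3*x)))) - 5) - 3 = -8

Step 1. [((-(4*(2*(3*x)))) - 5) - 3 = -8] the outer -3 inverts by adding 3. So sub: (-(4*(2*(3*x)))) - 5 = -5.
Step 2. [(-(4*(2*(3*x)))) - 5 = -5] -5 is outermost — add 5 both sides, so sub: -(4*(2*(3*x))) = 0.
Step 3. [-(4*(2*(3*x))) = 0] LHS negated; negate both sides, so neg: 4*(2*(3*x)) = 0.
Step 4. [4*(2*(3*x)) = 0] LHS = 4·(…); ÷4 both sides ⇒ div: 2*(3*x) = 0.
Step 5. [2*(3*x) = 0] LHS = 2·(…); ÷2 both sides. So div: 3*x = 0.
Step 6. [3*x = 0] 3 out front; divide by 3. So div: x = 0.

Answer: x ∈ {0}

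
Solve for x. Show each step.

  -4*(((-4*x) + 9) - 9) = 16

Step 1. [-4*(((-4*x) + 9) - 9) = 16] -4·(inner) — divide through by -4 ⇒ div: ((-4*x) + 9) - 9 = -4.
Step 2. [((-4*x) + 9) - 9 = -4] -9 is outermost — add 9 both sides ⇒ sub: (-4*x) + 9 = 5.
Step 3. [(-4*x) + 9 = 5] +9 is outermost — subtract 9 both sides. So sub: -4*x = -4.
Step 4. [-4*x = -4] LHS = -4·(…); ÷-4 both sides. So div: x = 1.

Answer: x ∈ {1}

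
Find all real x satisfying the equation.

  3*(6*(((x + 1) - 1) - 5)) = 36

Step 1. [3*(6*(((x + 1) - 1) - 5)) = 36] 3 out front; divide by 3. So div: 6*(((x + 1) - 1) - 5) = 12.
Step 2. [6*(((x + 1) - 1) - 5) = 12] LHS = 6·(…); ÷6 both sides. So div: ((x + 1) - 1) - 5 = 2.
Step 3. [((x + 1) - 1) - 5 = 2] add 5: x sits inside (… - 5), so sub: (x + 1) - 1 = 7.
Step 4. [(x + 1) - 1 = 7] peel the -1: add 1 from each side ⇒ sub: x + 1 = 8.
Step 5. [x + 1 = 8] 1 comes off first (subtract 1) ⇒ sub: x = 7.

Answer: x ∈ {7}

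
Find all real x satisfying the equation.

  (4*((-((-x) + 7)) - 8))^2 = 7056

Step 1. [(4*((-((-x) + 7)) - 8))^2 = 7056] LHS squared, RHS 7056 ≥ 0: apply √ (±) ⇒ sqrt: 4*((-((-x) + 7)) - 8) = 84 or -84.
Step 2. [4*((-((-x) + 7)) - 8) = 84 or -84] leading coefficient 4: divide by 4. So div: (-((-x) + 7)) - 8 = 21 or -21.
Step 3. [(-((-x) + 7)) - 8 = 21 or -21] peel the -8: add 8 from each side, so sub: -((-x) + 7) = 29 or -13.
Step 4. [-((-x) + 7) = 29 or -13] leading − — multiply by −1, so neg: (-x) + 7 = -29 or 13.
Step 5. [(-x) + 7 = -29 or 13] the outer +7 inverts by subtracting 7, so sub: -x = -36 or 6.
Step 6. [-x = -36 or 6] flip signs both sides ⇒ neg: x = 36 or -6.

Answer: x ∈ {-6, 36}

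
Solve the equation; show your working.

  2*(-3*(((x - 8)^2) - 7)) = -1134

Step 1. [2*(-3*(((x - 8)^2) - 7)) = -1134] leading coefficient 2: divide by 2. So div: -3*(((x - 8)^2) - 7) = -567.
Step 2. [-3*(((x - 8)^2) - 7) = -567] leading coefficient -3: divide by -3. So div: ((x - 8)^2) - 7 = 189.
Step 3. [((x - 8)^2) - 7 = 189] 7 comes off first (add 7) ⇒ sub: (x - 8)^2 = 196.
Step 4. [(x - 8)^2 = 196] 196 ≥ 0, LHS is (·)² — take ±√. So sqrt: x - 8 = 14 or -14.
Step 5. [x - 8 = 14 or -14] 8 comes off first (add 8) ⇒ sub: x = 22 or -6.

Answer: x ∈ {-6, 22}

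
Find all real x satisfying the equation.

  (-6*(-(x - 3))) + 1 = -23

Step 1. [(-6*(-(x - 3))) + 1 = -23] subtract 1: x sits inside (… + 1), so sub: -6*(-(x - 3)) = -24.
Step 2. [-6*(-(x - 3)) = -24] leading coefficient -6: divide by -6 ⇒ div: -(x - 3) = 4.
Step 3. [-(x - 3) = 4] leading − — multiply by −1. So neg: x - 3 = -4.
Step 4. [x - 3 = -4] peel the -3: add 3 from each side ⇒ sub: x = -1.

Answer: x ∈ {-1}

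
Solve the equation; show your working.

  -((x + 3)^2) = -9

Step 1. [-((x + 3)^2) = -9] leading − — multiply by −1 ⇒ neg: (x + 3)^2 = 9.
Step 2. [(x + 3)^2 = 9] √ both sides: 9 ≥ 0 gives two branches. So sqrt: x + 3 = 3 or -3.
Step 3. [x + 3 = 3 or -3] subtract 3: x sits inside (… + 3). So sub: x = 0 or -6.

Answer: x ∈ {-6, 0}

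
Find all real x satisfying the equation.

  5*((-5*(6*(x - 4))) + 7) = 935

Step 1. [5*((-5*(6*(x - 4))) + 7) = 935] 5 out front; divide by 5 ⇒ div: (-5*(6*(x - 4))) + 7 = 187.
Step 2. [(-5*(6*(x - 4))) + 7 = 187] subtract 7: x sits inside (… + 7), so sub: -5*(6*(x - 4)) = 180.
Step 3. [-5*(6*(x - 4)) = 180] -5·(inner) — divide through by -5, so div: 6*(x - 4) = -36.
Step 4. [6*(x - 4) = -36] 6·(inner) — divide through by 6 ⇒ div: x - 4 = -6.
Step 5. [x - 4 = -6] -4 is outermost — add 4 both sides ⇒ sub: x = -2.

Answer: x ∈ {-2}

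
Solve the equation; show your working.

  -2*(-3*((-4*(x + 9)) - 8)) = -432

Step 1. [-2*(-3*((-4*(x + 9)) - 8)) = -432] -2 out front; divide by -2. So div: -3*((-4*(x + 9)) - 8) = 216.
Step 2. [-3*((-4*(x + 9)) - 8) = 216] LHS = -3·(…); ÷-3 both sides. So div: (-4*(x + 9)) - 8 = -72.
Step 3. [(-4*(x + 9)) - 8 = -72] -8 is outermost — add 8 both sides, so sub: -4*(x + 9) = -64.
Step 4. [-4*(x + 9) = -64] -4 out front; divide by -4 ⇒ div: x + 9 = 16.
Step 5. [x + 9 = 16] peel the +9: subtract 9 from each side, so sub: x = 7.

Answer: x ∈ {7}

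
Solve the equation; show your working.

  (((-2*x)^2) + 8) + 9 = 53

Step 1. [(((-2*x)^2) + 8) + 9 = 53] 9 comes off first (subtract 9), so sub: ((-2*x)^2) + 8 = 44.
Step 2. [((-2*x)^2) + 8 = 44] +8 is outermost — subtract 8 both sides ⇒ sub: (-2*x)^2 = 36.
Step 3. [(-2*x)^2 = 36] √ both sides: 36 ≥ 0 gives two branches. So sqrt: -2*x = 6 or -6.
Step 4. [-2*x = 6 or -6] leading coefficient -2: divide by -2 ⇒ div: x = -3 or 3.

Answer: x ∈ {-3, 3}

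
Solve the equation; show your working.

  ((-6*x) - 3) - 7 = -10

Step 1. [((-6*x) - 3) - 7 = -10] peel the -7: add 7 from each side. So sub: (-6*x) - 3 = -3.
Step 2. [(-6*x) - 3 = -3] -3 is outermost — add 3 both sides, so sub: -6*x = 0.
Step 3. [-6*x = 0] divide by the outer -6, so div: x = 0.

Answer: x ∈ {0}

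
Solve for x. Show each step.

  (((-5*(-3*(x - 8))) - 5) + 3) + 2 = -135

Step 1. [(((-5*(-3*(x - 8))) - 5) + 3) + 2 = -135] 2 comes off first (subtract 2). So sub: ((-5*(-3*(x - 8))) - 5) + 3 = -137.
Step 2. [((-5*(-3*(x - 8))) - 5) + 3 = -137] subtract 3: x sits inside (… + 3) ⇒ sub: (-5*(-3*(x - 8))) - 5 = -140.
Step 3. [(-5*(-3*(x - 8))) - 5 = -140] 5 comes off first (add 5), so sub: -5*(-3*(x - 8)) = -135.
Step 4. [-5*(-3*(x - 8)) = -135] divide by the outer -5 ⇒ div: -3*(x - 8) = 27.
Step 5. [-3*(x - 8) = 27] divide by the outer -3, so div: x - 8 = -9.
Step 6. [x - 8 = -9] 8 comes off first (add 8), so sub: x = -1.

Answer: x ∈ {-1}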